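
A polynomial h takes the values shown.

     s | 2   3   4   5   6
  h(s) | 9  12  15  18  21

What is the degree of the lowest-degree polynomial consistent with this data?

1

Forward differences of the values at s = 2, 3, 4, 5, 6:
  h  : 9  12  15  18  21
  Δ  : 3  3  3  3
  Δ^2: 0  0  0
  Δ^3: 0  0
  Δ^4: 0
The first differences are constant (3) and nonzero, while all higher differences vanish, so the minimal degree is 1.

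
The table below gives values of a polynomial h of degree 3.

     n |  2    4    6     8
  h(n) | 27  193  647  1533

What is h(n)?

h(n) = 3n^3 - n + 5

Using the Lagrange interpolation formula with nodes 2, 4, 6, 8:
  L_0(n) = (n - 4)(n - 6)(n - 8) / -48
  L_1(n) = (n - 2)(n - 6)(n - 8) / 16
  L_2(n) = (n - 2)(n - 4)(n - 8) / -16
  L_3(n) = (n - 2)(n - 4)(n - 6) / 48
Then h(n) = 27·L_0(n) + 193·L_1(n) + 647·L_2(n) + 1533·L_3(n).
Expanding and collecting terms gives h(n) = 3n^3 - n + 5.
Check: h(4) = 193. ✓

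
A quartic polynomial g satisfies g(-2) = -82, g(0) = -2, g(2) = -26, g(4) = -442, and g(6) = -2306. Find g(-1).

-17

Forward differences of the values at t = -2, 0, 2, 4, 6:
  g  : -82  -2  -26  -442  -2306
  Δ  : 80  -24  -416  -1864
  Δ^2: -104  -392  -1448
  Δ^3: -288  -1056
  Δ^4: -768
The fourth differences are constant, confirming degree 4.
Interpolating (Newton forward form) and evaluating at t = -1 gives g(-1) = -17.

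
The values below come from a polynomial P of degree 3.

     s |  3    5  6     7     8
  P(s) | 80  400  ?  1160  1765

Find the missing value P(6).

The 4 known points determine the degree-3 polynomial uniquely.
Write P(s) = as^3 + bs^2 + cs + d. Substituting each data point gives a linear system:
  27a + 9b + 3c + d = 80
  125a + 25b + 5c + d = 400
  343a + 49b + 7c + d = 1160
  512a + 64b + 8c + d = 1765
Solving the system yields a = 4, b = -5, c = 4, d = 5.
So P(s) = 4s³ - 5s² + 4s + 5.
Then P(6) = 713.

713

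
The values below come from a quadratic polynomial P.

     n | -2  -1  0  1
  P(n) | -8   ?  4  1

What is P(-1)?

1

On equispaced nodes a degree-2 polynomial has vanishing third forward difference, so
  - P(-2) + 3·P(-1) - 3·P(0) + P(1) = 0.
Substituting the known values and solving for P(-1):
  3·P(-1) = 3
  P(-1) = 1.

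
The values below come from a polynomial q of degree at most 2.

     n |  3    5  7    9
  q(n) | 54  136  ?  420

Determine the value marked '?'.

258

On equispaced nodes a degree-2 polynomial has vanishing third forward difference, so
  - q(3) + 3·q(5) - 3·q(7) + q(9) = 0.
Substituting the known values and solving for q(7):
  -3·q(7) = -774
  q(7) = 258.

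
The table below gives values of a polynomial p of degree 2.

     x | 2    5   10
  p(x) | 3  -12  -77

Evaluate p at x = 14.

Using the Lagrange interpolation formula with nodes 2, 5, 10:
  L_0(x) = (x - 5)(x - 10) / 24
  L_1(x) = (x - 2)(x - 10) / -15
  L_2(x) = (x - 2)(x - 5) / 40
Then p(x) = 3·L_0(x) - 12·L_1(x) - 77·L_2(x).
Expanding and collecting terms gives p(x) = -x^2 + 2x + 3.
Evaluating at x = 14: p(14) = -165.

-165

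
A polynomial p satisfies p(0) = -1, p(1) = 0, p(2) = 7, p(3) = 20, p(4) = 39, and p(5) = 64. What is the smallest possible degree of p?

2

Forward differences of the values at u = 0, 1, 2, 3, 4, 5:
  p  : -1  0  7  20  39  64
  Δ  : 1  7  13  19  25
  Δ^2: 6  6  6  6
  Δ^3: 0  0  0
  Δ^4: 0  0
  Δ^5: 0
The second differences are constant (6) and nonzero, while all higher differences vanish, so the minimal degree is 2.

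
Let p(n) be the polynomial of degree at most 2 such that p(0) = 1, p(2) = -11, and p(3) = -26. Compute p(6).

-107

Using the Lagrange interpolation formula with nodes 0, 2, 3:
  L_0(n) = (n - 2)(n - 3) / 6
  L_1(n) = n(n - 3) / -2
  L_2(n) = n(n - 2) / 3
Then p(n) = 1·L_0(n) - 11·L_1(n) - 26·L_2(n).
Expanding and collecting terms gives p(n) = -3n² + 1.
Evaluating at n = 6: p(6) = -107.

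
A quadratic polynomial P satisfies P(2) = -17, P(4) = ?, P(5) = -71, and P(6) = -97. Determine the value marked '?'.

The 3 known points determine the degree-2 polynomial uniquely.
Write P(n) = an^2 + bn + c. Substituting each data point gives a linear system:
  4a + 2b + c = -17
  25a + 5b + c = -71
  36a + 6b + c = -97
Solving the system yields a = -2, b = -4, c = -1.
So P(n) = -2n^2 - 4n - 1.
Then P(4) = -49.

-49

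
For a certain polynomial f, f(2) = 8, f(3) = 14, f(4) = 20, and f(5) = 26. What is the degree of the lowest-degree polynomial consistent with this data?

Divided differences on the nodes 2, 3, 4, 5:
  order 0: 8  14  20  26
  order 1: 6  6  6
  order 2: 0  0
  order 3: 0
The order-1 divided differences are all 6 (nonzero) and every higher order vanishes, so the data lies on a polynomial of degree exactly 1.

1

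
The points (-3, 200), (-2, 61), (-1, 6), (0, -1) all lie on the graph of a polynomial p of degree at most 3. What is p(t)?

p(t) = -6t^3 + 6t^2 + 5t - 1

Using the Lagrange interpolation formula with nodes -3, -2, -1, 0:
  L_0(t) = (t + 2)(t + 1)t / -6
  L_1(t) = (t + 3)(t + 1)t / 2
  L_2(t) = (t + 3)(t + 2)t / -2
  L_3(t) = (t + 3)(t + 2)(t + 1) / 6
Then p(t) = 200·L_0(t) + 61·L_1(t) + 6·L_2(t) - 1·L_3(t).
Expanding and collecting terms gives p(t) = -6t³ + 6t² + 5t - 1.
Check: p(-3) = 200. ✓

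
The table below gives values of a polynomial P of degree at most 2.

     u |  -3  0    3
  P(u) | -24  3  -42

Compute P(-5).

-82

Using the Lagrange interpolation formula with nodes -3, 0, 3:
  L_0(u) = u(u - 3) / 18
  L_1(u) = (u + 3)(u - 3) / -9
  L_2(u) = (u + 3)u / 18
Then P(u) = -24·L_0(u) + 3·L_1(u) - 42·L_2(u).
Expanding and collecting terms gives P(u) = -4u^2 - 3u + 3.
Evaluating at u = -5: P(-5) = -82.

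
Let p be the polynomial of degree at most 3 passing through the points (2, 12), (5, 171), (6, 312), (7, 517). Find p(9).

1167

Write p(n) = an^3 + bn^2 + cn + d. Substituting each data point gives a linear system:
  8a + 4b + 2c + d = 12
  125a + 25b + 5c + d = 171
  216a + 36b + 6c + d = 312
  343a + 49b + 7c + d = 517
Solving the system yields a = 2, b = -4, c = 3, d = 6.
So p(n) = 2n^3 - 4n^2 + 3n + 6.
Then p(9) = 1167.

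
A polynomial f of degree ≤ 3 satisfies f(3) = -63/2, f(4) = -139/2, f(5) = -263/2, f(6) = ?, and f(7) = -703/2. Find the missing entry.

-447/2

On equispaced nodes a degree-3 polynomial has vanishing fourth forward difference, so
  f(3) - 4·f(4) + 6·f(5) - 4·f(6) + f(7) = 0.
Substituting the known values and solving for f(6):
  -4·f(6) = 894
  f(6) = -447/2.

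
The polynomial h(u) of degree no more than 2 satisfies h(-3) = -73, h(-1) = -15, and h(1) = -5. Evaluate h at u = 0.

Using the Lagrange interpolation formula with nodes -3, -1, 1:
  L_0(u) = (u + 1)(u - 1) / 8
  L_1(u) = (u + 3)(u - 1) / -4
  L_2(u) = (u + 3)(u + 1) / 8
Then h(u) = -73·L_0(u) - 15·L_1(u) - 5·L_2(u).
Expanding and collecting terms gives h(u) = -6u² + 5u - 4.
Evaluating at u = 0: h(0) = -4.

-4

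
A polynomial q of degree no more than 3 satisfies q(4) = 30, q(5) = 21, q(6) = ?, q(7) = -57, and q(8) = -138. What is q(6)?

-6

The 4 known points determine the degree-3 polynomial uniquely.
Write q(t) = at^3 + bt^2 + ct + d. Substituting each data point gives a linear system:
  64a + 16b + 4c + d = 30
  125a + 25b + 5c + d = 21
  343a + 49b + 7c + d = -57
  512a + 64b + 8c + d = -138
Solving the system yields a = -1, b = 6, c = -2, d = 6.
So q(t) = -t^3 + 6t^2 - 2t + 6.
Then q(6) = -6.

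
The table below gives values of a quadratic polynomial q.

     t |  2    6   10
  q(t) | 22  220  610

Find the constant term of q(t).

-5

Write q(t) = at^2 + bt + c. Substituting each data point gives a linear system:
  4a + 2b + c = 22
  36a + 6b + c = 220
  100a + 10b + c = 610
Solving the system yields a = 6, b = 3/2, c = -5.
So q(t) = 6t² + (3/2)t - 5.
The constant term is -5.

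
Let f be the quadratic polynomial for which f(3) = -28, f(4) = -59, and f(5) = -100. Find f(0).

Write f(s) = as^2 + bs + c. Substituting each data point gives a linear system:
  9a + 3b + c = -28
  16a + 4b + c = -59
  25a + 5b + c = -100
Solving the system yields a = -5, b = 4, c = 5.
So f(s) = -5s^2 + 4s + 5.
Then f(0) = 5.

5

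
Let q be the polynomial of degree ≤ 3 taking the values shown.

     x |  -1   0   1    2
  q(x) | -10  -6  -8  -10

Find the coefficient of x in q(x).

0

Write q(x) = ax^3 + bx^2 + cx + d. Substituting each data point gives a linear system:
  -a + b - c + d = -10
  d = -6
  a + b + c + d = -8
  8a + 4b + 2c + d = -10
Solving the system yields a = 1, b = -3, c = 0, d = -6.
So q(x) = x³ - 3x² - 6.
The coefficient of x is 0.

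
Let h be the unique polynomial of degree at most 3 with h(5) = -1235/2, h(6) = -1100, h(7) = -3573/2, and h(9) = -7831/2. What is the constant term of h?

-5

Write h(s) = as^3 + bs^2 + cs + d. Substituting each data point gives a linear system:
  125a + 25b + 5c + d = -1235/2
  216a + 36b + 6c + d = -1100
  343a + 49b + 7c + d = -3573/2
  729a + 81b + 9c + d = -7831/2
Solving the system yields a = -6, b = 6, c = -5/2, d = -5.
So h(s) = -6s^3 + 6s^2 - (5/2)s - 5.
The constant term is -5.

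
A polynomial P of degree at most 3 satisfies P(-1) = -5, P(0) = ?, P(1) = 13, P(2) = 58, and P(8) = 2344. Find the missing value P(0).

0

The 4 known points determine the degree-3 polynomial uniquely.
Write P(x) = ax^3 + bx^2 + cx + d. Substituting each data point gives a linear system:
  -a + b - c + d = -5
  a + b + c + d = 13
  8a + 4b + 2c + d = 58
  512a + 64b + 8c + d = 2344
Solving the system yields a = 4, b = 4, c = 5, d = 0.
So P(x) = 4x^3 + 4x^2 + 5x.
Then P(0) = 0.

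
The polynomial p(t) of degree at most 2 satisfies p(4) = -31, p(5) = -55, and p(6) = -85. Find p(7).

-121

Forward differences of the values at t = 4, 5, 6:
  p  : -31  -55  -85
  Δ  : -24  -30
  Δ^2: -6
The second differences are constant, confirming degree 2.
Interpolating (Newton forward form) and evaluating at t = 7 gives p(7) = -121.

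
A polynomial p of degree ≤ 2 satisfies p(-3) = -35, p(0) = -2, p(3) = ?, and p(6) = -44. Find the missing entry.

The 3 known points determine the degree-2 polynomial uniquely.
Write p(n) = an^2 + bn + c. Substituting each data point gives a linear system:
  9a - 3b + c = -35
  c = -2
  36a + 6b + c = -44
Solving the system yields a = -2, b = 5, c = -2.
So p(n) = -2n^2 + 5n - 2.
Then p(3) = -5.

-5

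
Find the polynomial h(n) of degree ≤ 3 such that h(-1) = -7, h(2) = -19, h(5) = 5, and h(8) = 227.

Write h(n) = an^3 + bn^2 + cn + d. Substituting each data point gives a linear system:
  -a + b - c + d = -7
  8a + 4b + 2c + d = -19
  125a + 25b + 5c + d = 5
  512a + 64b + 8c + d = 227
Solving the system yields a = 1, b = -4, c = -3, d = -5.
So h(n) = n^3 - 4n^2 - 3n - 5.
Check: h(5) = 5. ✓

h(n) = n^3 - 4n^2 - 3n - 5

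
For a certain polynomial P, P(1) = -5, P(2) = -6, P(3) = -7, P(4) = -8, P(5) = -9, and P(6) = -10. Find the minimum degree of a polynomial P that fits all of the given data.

1

Forward differences of the values at u = 1, 2, 3, 4, 5, 6:
  P  : -5  -6  -7  -8  -9  -10
  Δ  : -1  -1  -1  -1  -1
  Δ^2: 0  0  0  0
  Δ^3: 0  0  0
  Δ^4: 0  0
  Δ^5: 0
The first differences are constant (-1) and nonzero, while all higher differences vanish, so the minimal degree is 1.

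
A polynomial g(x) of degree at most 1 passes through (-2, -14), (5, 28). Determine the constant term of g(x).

Write g(x) = ax + b. Substituting each data point gives a linear system:
  -2a + b = -14
  5a + b = 28
Solving the system yields a = 6, b = -2.
So g(x) = 6x - 2.
The constant term is -2.

-2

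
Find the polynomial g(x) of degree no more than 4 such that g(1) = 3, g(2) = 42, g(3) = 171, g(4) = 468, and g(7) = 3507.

g(x) = x^4 + 3x^3 + 2x^2 - 3x

Write g(x) = ax^4 + bx^3 + cx^2 + dx + e. Substituting each data point gives a linear system:
  a + b + c + d + e = 3
  16a + 8b + 4c + 2d + e = 42
  81a + 27b + 9c + 3d + e = 171
  256a + 64b + 16c + 4d + e = 468
  2401a + 343b + 49c + 7d + e = 3507
Solving the system yields a = 1, b = 3, c = 2, d = -3, e = 0.
So g(x) = x⁴ + 3x³ + 2x² - 3x.
Check: g(1) = 3. ✓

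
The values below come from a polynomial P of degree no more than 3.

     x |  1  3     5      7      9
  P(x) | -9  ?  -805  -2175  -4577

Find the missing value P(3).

-179

The 4 known points determine the degree-3 polynomial uniquely.
Write P(x) = ax^3 + bx^2 + cx + d. Substituting each data point gives a linear system:
  a + b + c + d = -9
  125a + 25b + 5c + d = -805
  343a + 49b + 7c + d = -2175
  729a + 81b + 9c + d = -4577
Solving the system yields a = -6, b = -3, c = 5, d = -5.
So P(x) = -6x^3 - 3x^2 + 5x - 5.
Then P(3) = -179.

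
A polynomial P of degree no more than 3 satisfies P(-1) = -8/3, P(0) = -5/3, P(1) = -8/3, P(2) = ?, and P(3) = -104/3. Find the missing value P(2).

-35/3

On equispaced nodes a degree-3 polynomial has vanishing fourth forward difference, so
  P(-1) - 4·P(0) + 6·P(1) - 4·P(2) + P(3) = 0.
Substituting the known values and solving for P(2):
  -4·P(2) = 140/3
  P(2) = -35/3.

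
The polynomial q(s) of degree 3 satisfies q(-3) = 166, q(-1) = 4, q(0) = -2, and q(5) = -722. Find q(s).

Using the Lagrange interpolation formula with nodes -3, -1, 0, 5:
  L_0(s) = (s + 1)s(s - 5) / -48
  L_1(s) = (s + 3)s(s - 5) / 12
  L_2(s) = (s + 3)(s + 1)(s - 5) / -15
  L_3(s) = (s + 3)(s + 1)s / 240
Then q(s) = 166·L_0(s) + 4·L_1(s) - 2·L_2(s) - 722·L_3(s).
Expanding and collecting terms gives q(s) = -6s³ + s² + s - 2.
Check: q(5) = -722. ✓

q(s) = -6s^3 + s^2 + s - 2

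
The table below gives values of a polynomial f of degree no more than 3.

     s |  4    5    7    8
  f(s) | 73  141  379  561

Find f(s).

Using the Lagrange interpolation formula with nodes 4, 5, 7, 8:
  L_0(s) = (s - 5)(s - 7)(s - 8) / -12
  L_1(s) = (s - 4)(s - 7)(s - 8) / 6
  L_2(s) = (s - 4)(s - 5)(s - 8) / -6
  L_3(s) = (s - 4)(s - 5)(s - 7) / 12
Then f(s) = 73·L_0(s) + 141·L_1(s) + 379·L_2(s) + 561·L_3(s).
Expanding and collecting terms gives f(s) = s³ + s² - 2s + 1.
Check: f(8) = 561. ✓

f(s) = s^3 + s^2 - 2s + 1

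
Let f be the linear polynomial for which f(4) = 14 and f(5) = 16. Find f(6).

Using the Lagrange interpolation formula with nodes 4, 5:
  L_0(n) = (n - 5) / -1
  L_1(n) = (n - 4) / 1
Then f(n) = 14·L_0(n) + 16·L_1(n).
Expanding and collecting terms gives f(n) = 2n + 6.
Evaluating at n = 6: f(6) = 18.

18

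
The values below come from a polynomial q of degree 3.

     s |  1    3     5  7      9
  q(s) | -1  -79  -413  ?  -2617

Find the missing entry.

-1195

The 4 known points determine the degree-3 polynomial uniquely.
Write q(s) = as^3 + bs^2 + cs + d. Substituting each data point gives a linear system:
  a + b + c + d = -1
  27a + 9b + 3c + d = -79
  125a + 25b + 5c + d = -413
  729a + 81b + 9c + d = -2617
Solving the system yields a = -4, b = 4, c = -3, d = 2.
So q(s) = -4s^3 + 4s^2 - 3s + 2.
Then q(7) = -1195.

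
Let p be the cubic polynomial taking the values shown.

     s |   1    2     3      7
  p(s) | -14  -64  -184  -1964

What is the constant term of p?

-4

Write p(s) = as^3 + bs^2 + cs + d. Substituting each data point gives a linear system:
  a + b + c + d = -14
  8a + 4b + 2c + d = -64
  27a + 9b + 3c + d = -184
  343a + 49b + 7c + d = -1964
Solving the system yields a = -5, b = -5, c = 0, d = -4.
So p(s) = -5s^3 - 5s^2 - 4.
The constant term is -4.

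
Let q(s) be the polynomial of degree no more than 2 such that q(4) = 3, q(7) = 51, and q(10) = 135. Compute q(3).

Write q(s) = as^2 + bs + c. Substituting each data point gives a linear system:
  16a + 4b + c = 3
  49a + 7b + c = 51
  100a + 10b + c = 135
Solving the system yields a = 2, b = -6, c = -5.
So q(s) = 2s^2 - 6s - 5.
Then q(3) = -5.

-5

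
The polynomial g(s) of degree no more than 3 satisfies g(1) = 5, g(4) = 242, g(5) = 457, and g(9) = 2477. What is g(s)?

Write g(s) = as^3 + bs^2 + cs + d. Substituting each data point gives a linear system:
  a + b + c + d = 5
  64a + 16b + 4c + d = 242
  125a + 25b + 5c + d = 457
  729a + 81b + 9c + d = 2477
Solving the system yields a = 3, b = 4, c = -4, d = 2.
So g(s) = 3s^3 + 4s^2 - 4s + 2.
Check: g(1) = 5. ✓

g(s) = 3s^3 + 4s^2 - 4s + 2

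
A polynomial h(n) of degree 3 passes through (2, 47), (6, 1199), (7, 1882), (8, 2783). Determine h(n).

h(n) = 5n^3 + 4n^2 - 4n - 1

Using the Lagrange interpolation formula with nodes 2, 6, 7, 8:
  L_0(n) = (n - 6)(n - 7)(n - 8) / -120
  L_1(n) = (n - 2)(n - 7)(n - 8) / 8
  L_2(n) = (n - 2)(n - 6)(n - 8) / -5
  L_3(n) = (n - 2)(n - 6)(n - 7) / 12
Then h(n) = 47·L_0(n) + 1199·L_1(n) + 1882·L_2(n) + 2783·L_3(n).
Expanding and collecting terms gives h(n) = 5n³ + 4n² - 4n - 1.
Check: h(7) = 1882. ✓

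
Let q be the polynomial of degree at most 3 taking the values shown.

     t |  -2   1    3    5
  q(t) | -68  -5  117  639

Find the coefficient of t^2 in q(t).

Write q(t) = at^3 + bt^2 + ct + d. Substituting each data point gives a linear system:
  -8a + 4b - 2c + d = -68
  a + b + c + d = -5
  27a + 9b + 3c + d = 117
  125a + 25b + 5c + d = 639
Solving the system yields a = 6, b = -4, c = -1, d = -6.
So q(t) = 6t^3 - 4t^2 - t - 6.
The coefficient of t^2 is -4.

-4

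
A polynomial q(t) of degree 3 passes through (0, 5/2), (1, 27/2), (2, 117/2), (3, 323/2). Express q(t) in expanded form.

q(t) = 4t^3 + 5t^2 + 2t + 5/2

Write q(t) = at^3 + bt^2 + ct + d. Substituting each data point gives a linear system:
  d = 5/2
  a + b + c + d = 27/2
  8a + 4b + 2c + d = 117/2
  27a + 9b + 3c + d = 323/2
Solving the system yields a = 4, b = 5, c = 2, d = 5/2.
So q(t) = 4t^3 + 5t^2 + 2t + 5/2.
Check: q(0) = 5/2. ✓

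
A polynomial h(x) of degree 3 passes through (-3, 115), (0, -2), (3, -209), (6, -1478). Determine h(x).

h(x) = -6x^3 - 5x^2 - 2

Using the Lagrange interpolation formula with nodes -3, 0, 3, 6:
  L_0(x) = x(x - 3)(x - 6) / -162
  L_1(x) = (x + 3)(x - 3)(x - 6) / 54
  L_2(x) = (x + 3)x(x - 6) / -54
  L_3(x) = (x + 3)x(x - 3) / 162
Then h(x) = 115·L_0(x) - 2·L_1(x) - 209·L_2(x) - 1478·L_3(x).
Expanding and collecting terms gives h(x) = -6x³ - 5x² - 2.
Check: h(6) = -1478. ✓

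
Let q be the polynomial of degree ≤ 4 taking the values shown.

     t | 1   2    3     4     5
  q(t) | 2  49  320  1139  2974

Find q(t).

q(t) = 6t^4 - 6t^3 - 2t^2 + 5t - 1

Write q(t) = at^4 + bt^3 + ct^2 + dt + e. Substituting each data point gives a linear system:
  a + b + c + d + e = 2
  16a + 8b + 4c + 2d + e = 49
  81a + 27b + 9c + 3d + e = 320
  256a + 64b + 16c + 4d + e = 1139
  625a + 125b + 25c + 5d + e = 2974
Solving the system yields a = 6, b = -6, c = -2, d = 5, e = -1.
So q(t) = 6t⁴ - 6t³ - 2t² + 5t - 1.
Check: q(2) = 49. ✓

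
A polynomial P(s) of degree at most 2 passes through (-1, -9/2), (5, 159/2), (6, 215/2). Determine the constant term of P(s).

-1/2

Write P(s) = as^2 + bs + c. Substituting each data point gives a linear system:
  a - b + c = -9/2
  25a + 5b + c = 159/2
  36a + 6b + c = 215/2
Solving the system yields a = 2, b = 6, c = -1/2.
So P(s) = 2s^2 + 6s - 1/2.
The constant term is -1/2.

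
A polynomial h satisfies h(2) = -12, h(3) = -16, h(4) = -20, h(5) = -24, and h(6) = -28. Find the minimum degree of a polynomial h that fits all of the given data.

Forward differences of the values at u = 2, 3, 4, 5, 6:
  h  : -12  -16  -20  -24  -28
  Δ  : -4  -4  -4  -4
  Δ^2: 0  0  0
  Δ^3: 0  0
  Δ^4: 0
The first differences are constant (-4) and nonzero, while all higher differences vanish, so the minimal degree is 1.

1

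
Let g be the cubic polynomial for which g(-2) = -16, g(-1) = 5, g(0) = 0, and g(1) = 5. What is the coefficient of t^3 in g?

Write g(t) = at^3 + bt^2 + ct + d. Substituting each data point gives a linear system:
  -8a + 4b - 2c + d = -16
  -a + b - c + d = 5
  d = 0
  a + b + c + d = 5
Solving the system yields a = 6, b = 5, c = -6, d = 0.
So g(t) = 6t³ + 5t² - 6t.
The leading coefficient is 6.

6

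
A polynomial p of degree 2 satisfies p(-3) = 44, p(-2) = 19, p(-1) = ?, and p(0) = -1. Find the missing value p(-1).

On equispaced nodes a degree-2 polynomial has vanishing third forward difference, so
  - p(-3) + 3·p(-2) - 3·p(-1) + p(0) = 0.
Substituting the known values and solving for p(-1):
  -3·p(-1) = -12
  p(-1) = 4.

4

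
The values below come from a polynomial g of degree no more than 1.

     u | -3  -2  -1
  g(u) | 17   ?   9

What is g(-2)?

On equispaced nodes a degree-1 polynomial has vanishing second forward difference, so
  g(-3) - 2·g(-2) + g(-1) = 0.
Substituting the known values and solving for g(-2):
  -2·g(-2) = -26
  g(-2) = 13.

13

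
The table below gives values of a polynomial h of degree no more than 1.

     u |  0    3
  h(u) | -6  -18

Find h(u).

Using the Lagrange interpolation formula with nodes 0, 3:
  L_0(u) = (u - 3) / -3
  L_1(u) = u / 3
Then h(u) = -6·L_0(u) - 18·L_1(u).
Expanding and collecting terms gives h(u) = -4u - 6.
Check: h(0) = -6. ✓

h(u) = -4u - 6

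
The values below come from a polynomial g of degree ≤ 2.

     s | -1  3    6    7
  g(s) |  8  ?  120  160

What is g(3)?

36

The 3 known points determine the degree-2 polynomial uniquely.
Write g(s) = as^2 + bs + c. Substituting each data point gives a linear system:
  a - b + c = 8
  36a + 6b + c = 120
  49a + 7b + c = 160
Solving the system yields a = 3, b = 1, c = 6.
So g(s) = 3s^2 + s + 6.
Then g(3) = 36.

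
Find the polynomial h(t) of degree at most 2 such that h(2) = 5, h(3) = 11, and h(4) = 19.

h(t) = t^2 + t - 1

Write h(t) = at^2 + bt + c. Substituting each data point gives a linear system:
  4a + 2b + c = 5
  9a + 3b + c = 11
  16a + 4b + c = 19
Solving the system yields a = 1, b = 1, c = -1.
So h(t) = t^2 + t - 1.
Check: h(3) = 11. ✓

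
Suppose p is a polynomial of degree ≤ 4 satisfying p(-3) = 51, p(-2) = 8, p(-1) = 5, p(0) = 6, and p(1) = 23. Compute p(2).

Forward differences of the values at t = -3, -2, -1, 0, 1:
  p  : 51  8  5  6  23
  Δ  : -43  -3  1  17
  Δ^2: 40  4  16
  Δ^3: -36  12
  Δ^4: 48
The fourth differences are constant, confirming degree 4.
Interpolating (Newton forward form) and evaluating at t = 2 gives p(2) = 116.

116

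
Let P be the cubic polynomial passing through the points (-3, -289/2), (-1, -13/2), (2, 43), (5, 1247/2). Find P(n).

Write P(n) = an^3 + bn^2 + cn + d. Substituting each data point gives a linear system:
  -27a + 9b - 3c + d = -289/2
  -a + b - c + d = -13/2
  8a + 4b + 2c + d = 43
  125a + 25b + 5c + d = 1247/2
Solving the system yields a = 5, b = -1/2, c = 2, d = 1.
So P(n) = 5n³ - (1/2)n² + 2n + 1.
Check: P(5) = 1247/2. ✓

P(n) = 5n^3 - (1/2)n^2 + 2n + 1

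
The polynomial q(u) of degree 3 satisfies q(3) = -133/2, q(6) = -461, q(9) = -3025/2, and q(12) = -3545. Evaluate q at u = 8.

Write q(u) = au^3 + bu^2 + cu + d. Substituting each data point gives a linear system:
  27a + 9b + 3c + d = -133/2
  216a + 36b + 6c + d = -461
  729a + 81b + 9c + d = -3025/2
  1728a + 144b + 12c + d = -3545
Solving the system yields a = -2, b = -1/2, c = -1, d = -5.
So q(u) = -2u^3 - (1/2)u^2 - u - 5.
Then q(8) = -1069.

-1069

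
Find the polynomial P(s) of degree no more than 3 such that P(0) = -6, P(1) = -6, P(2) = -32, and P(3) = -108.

P(s) = -4s^3 - s^2 + 5s - 6

Write P(s) = as^3 + bs^2 + cs + d. Substituting each data point gives a linear system:
  d = -6
  a + b + c + d = -6
  8a + 4b + 2c + d = -32
  27a + 9b + 3c + d = -108
Solving the system yields a = -4, b = -1, c = 5, d = -6.
So P(s) = -4s^3 - s^2 + 5s - 6.
Check: P(2) = -32. ✓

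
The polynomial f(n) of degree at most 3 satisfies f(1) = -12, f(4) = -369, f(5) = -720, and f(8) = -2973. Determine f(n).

f(n) = -6n^3 + 2n^2 - 3n - 5

Write f(n) = an^3 + bn^2 + cn + d. Substituting each data point gives a linear system:
  a + b + c + d = -12
  64a + 16b + 4c + d = -369
  125a + 25b + 5c + d = -720
  512a + 64b + 8c + d = -2973
Solving the system yields a = -6, b = 2, c = -3, d = -5.
So f(n) = -6n³ + 2n² - 3n - 5.
Check: f(4) = -369. ✓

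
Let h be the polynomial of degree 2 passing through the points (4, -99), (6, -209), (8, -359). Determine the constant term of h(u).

1

Write h(u) = au^2 + bu + c. Substituting each data point gives a linear system:
  16a + 4b + c = -99
  36a + 6b + c = -209
  64a + 8b + c = -359
Solving the system yields a = -5, b = -5, c = 1.
So h(u) = -5u² - 5u + 1.
The constant term is 1.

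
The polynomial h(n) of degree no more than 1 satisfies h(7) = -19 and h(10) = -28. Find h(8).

-22

Using the Lagrange interpolation formula with nodes 7, 10:
  L_0(n) = (n - 10) / -3
  L_1(n) = (n - 7) / 3
Then h(n) = -19·L_0(n) - 28·L_1(n).
Expanding and collecting terms gives h(n) = -3n + 2.
Evaluating at n = 8: h(8) = -22.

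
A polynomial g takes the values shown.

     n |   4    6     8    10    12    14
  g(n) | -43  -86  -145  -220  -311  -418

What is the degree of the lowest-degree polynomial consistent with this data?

Forward differences of the values at n = 4, 6, 8, 10, 12, 14:
  g  : -43  -86  -145  -220  -311  -418
  Δ  : -43  -59  -75  -91  -107
  Δ^2: -16  -16  -16  -16
  Δ^3: 0  0  0
  Δ^4: 0  0
  Δ^5: 0
The second differences are constant (-16) and nonzero, while all higher differences vanish, so the minimal degree is 2.

2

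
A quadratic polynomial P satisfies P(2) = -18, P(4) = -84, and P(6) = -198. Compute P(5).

Using the Lagrange interpolation formula with nodes 2, 4, 6:
  L_0(n) = (n - 4)(n - 6) / 8
  L_1(n) = (n - 2)(n - 6) / -4
  L_2(n) = (n - 2)(n - 4) / 8
Then P(n) = -18·L_0(n) - 84·L_1(n) - 198·L_2(n).
Expanding and collecting terms gives P(n) = -6n^2 + 3n.
Evaluating at n = 5: P(5) = -135.

-135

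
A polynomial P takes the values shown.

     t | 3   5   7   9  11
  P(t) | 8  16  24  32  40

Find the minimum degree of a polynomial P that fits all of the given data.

1

Forward differences of the values at t = 3, 5, 7, 9, 11:
  P  : 8  16  24  32  40
  Δ  : 8  8  8  8
  Δ^2: 0  0  0
  Δ^3: 0  0
  Δ^4: 0
The first differences are constant (8) and nonzero, while all higher differences vanish, so the minimal degree is 1.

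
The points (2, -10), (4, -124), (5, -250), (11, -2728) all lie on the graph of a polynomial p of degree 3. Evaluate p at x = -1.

Using the Lagrange interpolation formula with nodes 2, 4, 5, 11:
  L_0(x) = (x - 4)(x - 5)(x - 11) / -54
  L_1(x) = (x - 2)(x - 5)(x - 11) / 14
  L_2(x) = (x - 2)(x - 4)(x - 11) / -18
  L_3(x) = (x - 2)(x - 4)(x - 5) / 378
Then p(x) = -10·L_0(x) - 124·L_1(x) - 250·L_2(x) - 2728·L_3(x).
Expanding and collecting terms gives p(x) = -2x³ - x² + 5x.
Evaluating at x = -1: p(-1) = -4.

-4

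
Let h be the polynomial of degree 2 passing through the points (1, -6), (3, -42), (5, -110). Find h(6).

Using the Lagrange interpolation formula with nodes 1, 3, 5:
  L_0(n) = (n - 3)(n - 5) / 8
  L_1(n) = (n - 1)(n - 5) / -4
  L_2(n) = (n - 1)(n - 3) / 8
Then h(n) = -6·L_0(n) - 42·L_1(n) - 110·L_2(n).
Expanding and collecting terms gives h(n) = -4n^2 - 2n.
Evaluating at n = 6: h(6) = -156.

-156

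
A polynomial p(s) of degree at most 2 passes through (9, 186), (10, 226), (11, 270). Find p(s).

p(s) = 2s^2 + 2s + 6

Write p(s) = as^2 + bs + c. Substituting each data point gives a linear system:
  81a + 9b + c = 186
  100a + 10b + c = 226
  121a + 11b + c = 270
Solving the system yields a = 2, b = 2, c = 6.
So p(s) = 2s^2 + 2s + 6.
Check: p(10) = 226. ✓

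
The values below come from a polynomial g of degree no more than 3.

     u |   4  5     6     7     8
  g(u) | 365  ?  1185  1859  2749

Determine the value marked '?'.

On equispaced nodes a degree-3 polynomial has vanishing fourth forward difference, so
  g(4) - 4·g(5) + 6·g(6) - 4·g(7) + g(8) = 0.
Substituting the known values and solving for g(5):
  -4·g(5) = -2788
  g(5) = 697.

697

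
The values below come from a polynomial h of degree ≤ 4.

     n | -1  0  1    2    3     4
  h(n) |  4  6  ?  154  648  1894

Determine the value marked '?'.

The 5 known points determine the degree-4 polynomial uniquely.
Write h(n) = an^4 + bn^3 + cn^2 + dn + e. Substituting each data point gives a linear system:
  a - b + c - d + e = 4
  e = 6
  16a + 8b + 4c + 2d + e = 154
  81a + 27b + 9c + 3d + e = 648
  256a + 64b + 16c + 4d + e = 1894
Solving the system yields a = 6, b = 5, c = 1, d = 4, e = 6.
So h(n) = 6n⁴ + 5n³ + n² + 4n + 6.
Then h(1) = 22.

22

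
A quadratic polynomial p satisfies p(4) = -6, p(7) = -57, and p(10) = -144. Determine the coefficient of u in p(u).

5

Write p(u) = au^2 + bu + c. Substituting each data point gives a linear system:
  16a + 4b + c = -6
  49a + 7b + c = -57
  100a + 10b + c = -144
Solving the system yields a = -2, b = 5, c = 6.
So p(u) = -2u² + 5u + 6.
The coefficient of u is 5.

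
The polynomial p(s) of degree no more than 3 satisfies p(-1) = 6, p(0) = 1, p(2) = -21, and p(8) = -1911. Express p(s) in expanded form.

Using the Lagrange interpolation formula with nodes -1, 0, 2, 8:
  L_0(s) = s(s - 2)(s - 8) / -27
  L_1(s) = (s + 1)(s - 2)(s - 8) / 16
  L_2(s) = (s + 1)s(s - 8) / -36
  L_3(s) = (s + 1)s(s - 2) / 432
Then p(s) = 6·L_0(s) + 1·L_1(s) - 21·L_2(s) - 1911·L_3(s).
Expanding and collecting terms gives p(s) = -4s^3 + 2s^2 + s + 1.
Check: p(8) = -1911. ✓

p(s) = -4s^3 + 2s^2 + s + 1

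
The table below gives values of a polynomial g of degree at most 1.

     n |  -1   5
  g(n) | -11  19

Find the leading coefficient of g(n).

5

Write g(n) = an + b. Substituting each data point gives a linear system:
  -a + b = -11
  5a + b = 19
Solving the system yields a = 5, b = -6.
So g(n) = 5n - 6.
The leading coefficient is 5.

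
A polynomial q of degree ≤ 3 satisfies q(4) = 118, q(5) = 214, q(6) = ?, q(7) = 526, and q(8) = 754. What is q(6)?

348

The 4 known points determine the degree-3 polynomial uniquely.
Write q(x) = ax^3 + bx^2 + cx + d. Substituting each data point gives a linear system:
  64a + 16b + 4c + d = 118
  125a + 25b + 5c + d = 214
  343a + 49b + 7c + d = 526
  512a + 64b + 8c + d = 754
Solving the system yields a = 1, b = 4, c = -1, d = -6.
So q(x) = x^3 + 4x^2 - x - 6.
Then q(6) = 348.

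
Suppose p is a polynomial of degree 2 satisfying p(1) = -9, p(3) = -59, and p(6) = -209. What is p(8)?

-359

Write p(s) = as^2 + bs + c. Substituting each data point gives a linear system:
  a + b + c = -9
  9a + 3b + c = -59
  36a + 6b + c = -209
Solving the system yields a = -5, b = -5, c = 1.
So p(s) = -5s² - 5s + 1.
Then p(8) = -359.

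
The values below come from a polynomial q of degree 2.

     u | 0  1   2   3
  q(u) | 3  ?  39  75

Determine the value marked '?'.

On equispaced nodes a degree-2 polynomial has vanishing third forward difference, so
  - q(0) + 3·q(1) - 3·q(2) + q(3) = 0.
Substituting the known values and solving for q(1):
  3·q(1) = 45
  q(1) = 15.

15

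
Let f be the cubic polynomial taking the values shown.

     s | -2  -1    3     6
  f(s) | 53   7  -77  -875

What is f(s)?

Using the Lagrange interpolation formula with nodes -2, -1, 3, 6:
  L_0(s) = (s + 1)(s - 3)(s - 6) / -40
  L_1(s) = (s + 2)(s - 3)(s - 6) / 28
  L_2(s) = (s + 2)(s + 1)(s - 6) / -60
  L_3(s) = (s + 2)(s + 1)(s - 3) / 168
Then f(s) = 53·L_0(s) + 7·L_1(s) - 77·L_2(s) - 875·L_3(s).
Expanding and collecting terms gives f(s) = -5s³ + 5s² + 4s + 1.
Check: f(-1) = 7. ✓

f(s) = -5s^3 + 5s^2 + 4s + 1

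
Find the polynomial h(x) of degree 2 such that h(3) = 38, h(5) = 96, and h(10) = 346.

Using the Lagrange interpolation formula with nodes 3, 5, 10:
  L_0(x) = (x - 5)(x - 10) / 14
  L_1(x) = (x - 3)(x - 10) / -10
  L_2(x) = (x - 3)(x - 5) / 35
Then h(x) = 38·L_0(x) + 96·L_1(x) + 346·L_2(x).
Expanding and collecting terms gives h(x) = 3x^2 + 5x - 4.
Check: h(3) = 38. ✓

h(x) = 3x^2 + 5x - 4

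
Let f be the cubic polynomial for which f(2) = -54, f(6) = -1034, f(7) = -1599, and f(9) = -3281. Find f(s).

f(s) = -4s^3 - 4s^2 - 5s + 4

Using the Lagrange interpolation formula with nodes 2, 6, 7, 9:
  L_0(s) = (s - 6)(s - 7)(s - 9) / -140
  L_1(s) = (s - 2)(s - 7)(s - 9) / 12
  L_2(s) = (s - 2)(s - 6)(s - 9) / -10
  L_3(s) = (s - 2)(s - 6)(s - 7) / 42
Then f(s) = -54·L_0(s) - 1034·L_1(s) - 1599·L_2(s) - 3281·L_3(s).
Expanding and collecting terms gives f(s) = -4s^3 - 4s^2 - 5s + 4.
Check: f(2) = -54. ✓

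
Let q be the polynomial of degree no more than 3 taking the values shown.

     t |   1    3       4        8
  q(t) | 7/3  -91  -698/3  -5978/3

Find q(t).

Write q(t) = at^3 + bt^2 + ct + d. Substituting each data point gives a linear system:
  a + b + c + d = 7/3
  27a + 9b + 3c + d = -91
  64a + 16b + 4c + d = -698/3
  512a + 64b + 8c + d = -5978/3
Solving the system yields a = -4, b = 1/3, c = 4, d = 2.
So q(t) = -4t³ + (1/3)t² + 4t + 2.
Check: q(8) = -5978/3. ✓

q(t) = -4t^3 + (1/3)t^2 + 4t + 2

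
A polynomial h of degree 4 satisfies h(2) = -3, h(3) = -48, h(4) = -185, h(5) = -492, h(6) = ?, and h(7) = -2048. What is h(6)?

The 5 known points determine the degree-4 polynomial uniquely.
Write h(u) = au^4 + bu^3 + cu^2 + du + e. Substituting each data point gives a linear system:
  16a + 8b + 4c + 2d + e = -3
  81a + 27b + 9c + 3d + e = -48
  256a + 64b + 16c + 4d + e = -185
  625a + 125b + 25c + 5d + e = -492
  2401a + 343b + 49c + 7d + e = -2048
Solving the system yields a = -1, b = 1, c = 0, d = 1, e = 3.
So h(u) = -u^4 + u^3 + u + 3.
Then h(6) = -1071.

-1071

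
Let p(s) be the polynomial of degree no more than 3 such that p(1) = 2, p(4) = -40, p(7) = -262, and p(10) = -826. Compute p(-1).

10

Using the Lagrange interpolation formula with nodes 1, 4, 7, 10:
  L_0(s) = (s - 4)(s - 7)(s - 10) / -162
  L_1(s) = (s - 1)(s - 7)(s - 10) / 54
  L_2(s) = (s - 1)(s - 4)(s - 10) / -54
  L_3(s) = (s - 1)(s - 4)(s - 7) / 162
Then p(s) = 2·L_0(s) - 40·L_1(s) - 262·L_2(s) - 826·L_3(s).
Expanding and collecting terms gives p(s) = -s^3 + 2s^2 - 3s + 4.
Evaluating at s = -1: p(-1) = 10.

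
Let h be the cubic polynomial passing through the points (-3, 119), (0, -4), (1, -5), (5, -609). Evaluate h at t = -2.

28

Using the Lagrange interpolation formula with nodes -3, 0, 1, 5:
  L_0(t) = t(t - 1)(t - 5) / -96
  L_1(t) = (t + 3)(t - 1)(t - 5) / 15
  L_2(t) = (t + 3)t(t - 5) / -16
  L_3(t) = (t + 3)t(t - 1) / 160
Then h(t) = 119·L_0(t) - 4·L_1(t) - 5·L_2(t) - 609·L_3(t).
Expanding and collecting terms gives h(t) = -5t^3 + 4t - 4.
Evaluating at t = -2: h(-2) = 28.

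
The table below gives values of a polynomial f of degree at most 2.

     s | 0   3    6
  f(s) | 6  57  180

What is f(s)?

f(s) = 4s^2 + 5s + 6

Using the Lagrange interpolation formula with nodes 0, 3, 6:
  L_0(s) = (s - 3)(s - 6) / 18
  L_1(s) = s(s - 6) / -9
  L_2(s) = s(s - 3) / 18
Then f(s) = 6·L_0(s) + 57·L_1(s) + 180·L_2(s).
Expanding and collecting terms gives f(s) = 4s² + 5s + 6.
Check: f(3) = 57. ✓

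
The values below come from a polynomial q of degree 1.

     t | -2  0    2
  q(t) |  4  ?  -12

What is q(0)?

On equispaced nodes a degree-1 polynomial has vanishing second forward difference, so
  q(-2) - 2·q(0) + q(2) = 0.
Substituting the known values and solving for q(0):
  -2·q(0) = 8
  q(0) = -4.

-4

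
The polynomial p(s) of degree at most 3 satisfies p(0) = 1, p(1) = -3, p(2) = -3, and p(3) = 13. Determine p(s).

Write p(s) = as^3 + bs^2 + cs + d. Substituting each data point gives a linear system:
  d = 1
  a + b + c + d = -3
  8a + 4b + 2c + d = -3
  27a + 9b + 3c + d = 13
Solving the system yields a = 2, b = -4, c = -2, d = 1.
So p(s) = 2s³ - 4s² - 2s + 1.
Check: p(2) = -3. ✓

p(s) = 2s^3 - 4s^2 - 2s + 1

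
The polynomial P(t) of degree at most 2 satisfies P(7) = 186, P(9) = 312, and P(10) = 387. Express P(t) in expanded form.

Write P(t) = at^2 + bt + c. Substituting each data point gives a linear system:
  49a + 7b + c = 186
  81a + 9b + c = 312
  100a + 10b + c = 387
Solving the system yields a = 4, b = -1, c = -3.
So P(t) = 4t² - t - 3.
Check: P(7) = 186. ✓

P(t) = 4t^2 - t - 3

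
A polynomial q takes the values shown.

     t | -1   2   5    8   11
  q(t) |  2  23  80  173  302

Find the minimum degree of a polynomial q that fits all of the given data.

Forward differences of the values at t = -1, 2, 5, 8, 11:
  q  : 2  23  80  173  302
  Δ  : 21  57  93  129
  Δ^2: 36  36  36
  Δ^3: 0  0
  Δ^4: 0
The second differences are constant (36) and nonzero, while all higher differences vanish, so the minimal degree is 2.

2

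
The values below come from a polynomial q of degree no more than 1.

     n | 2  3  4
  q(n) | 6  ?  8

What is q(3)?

On equispaced nodes a degree-1 polynomial has vanishing second forward difference, so
  q(2) - 2·q(3) + q(4) = 0.
Substituting the known values and solving for q(3):
  -2·q(3) = -14
  q(3) = 7.

7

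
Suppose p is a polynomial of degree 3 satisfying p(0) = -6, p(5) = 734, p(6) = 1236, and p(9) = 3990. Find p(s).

p(s) = 5s^3 + 4s^2 + 3s - 6

Using the Lagrange interpolation formula with nodes 0, 5, 6, 9:
  L_0(s) = (s - 5)(s - 6)(s - 9) / -270
  L_1(s) = s(s - 6)(s - 9) / 20
  L_2(s) = s(s - 5)(s - 9) / -18
  L_3(s) = s(s - 5)(s - 6) / 108
Then p(s) = -6·L_0(s) + 734·L_1(s) + 1236·L_2(s) + 3990·L_3(s).
Expanding and collecting terms gives p(s) = 5s^3 + 4s^2 + 3s - 6.
Check: p(5) = 734. ✓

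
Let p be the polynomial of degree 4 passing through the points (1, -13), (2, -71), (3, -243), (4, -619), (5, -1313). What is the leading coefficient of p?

Write p(s) = as^4 + bs^3 + cs^2 + ds + e. Substituting each data point gives a linear system:
  a + b + c + d + e = -13
  16a + 8b + 4c + 2d + e = -71
  81a + 27b + 9c + 3d + e = -243
  256a + 64b + 16c + 4d + e = -619
  625a + 125b + 25c + 5d + e = -1313
Solving the system yields a = -1, b = -5, c = -2, d = -2, e = -3.
So p(s) = -s^4 - 5s^3 - 2s^2 - 2s - 3.
The leading coefficient is -1.

-1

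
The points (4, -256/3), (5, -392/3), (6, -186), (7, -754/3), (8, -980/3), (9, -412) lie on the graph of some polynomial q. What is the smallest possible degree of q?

2

Forward differences of the values at s = 4, 5, 6, 7, 8, 9:
  q  : -256/3  -392/3  -186  -754/3  -980/3  -412
  Δ  : -136/3  -166/3  -196/3  -226/3  -256/3
  Δ^2: -10  -10  -10  -10
  Δ^3: 0  0  0
  Δ^4: 0  0
  Δ^5: 0
The second differences are constant (-10) and nonzero, while all higher differences vanish, so the minimal degree is 2.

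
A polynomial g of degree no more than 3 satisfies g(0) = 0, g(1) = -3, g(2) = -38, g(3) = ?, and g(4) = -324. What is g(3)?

The 4 known points determine the degree-3 polynomial uniquely.
Write g(s) = as^3 + bs^2 + cs + d. Substituting each data point gives a linear system:
  d = 0
  a + b + c + d = -3
  8a + 4b + 2c + d = -38
  64a + 16b + 4c + d = -324
Solving the system yields a = -5, b = -1, c = 3, d = 0.
So g(s) = -5s^3 - s^2 + 3s.
Then g(3) = -135.

-135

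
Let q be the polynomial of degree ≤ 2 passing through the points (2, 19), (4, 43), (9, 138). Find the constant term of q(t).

3

Write q(t) = at^2 + bt + c. Substituting each data point gives a linear system:
  4a + 2b + c = 19
  16a + 4b + c = 43
  81a + 9b + c = 138
Solving the system yields a = 1, b = 6, c = 3.
So q(t) = t^2 + 6t + 3.
The constant term is 3.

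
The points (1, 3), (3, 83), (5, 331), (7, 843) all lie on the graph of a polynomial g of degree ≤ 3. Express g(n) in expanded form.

g(n) = 2n^3 + 3n^2 + 2n - 4

Using the Lagrange interpolation formula with nodes 1, 3, 5, 7:
  L_0(n) = (n - 3)(n - 5)(n - 7) / -48
  L_1(n) = (n - 1)(n - 5)(n - 7) / 16
  L_2(n) = (n - 1)(n - 3)(n - 7) / -16
  L_3(n) = (n - 1)(n - 3)(n - 5) / 48
Then g(n) = 3·L_0(n) + 83·L_1(n) + 331·L_2(n) + 843·L_3(n).
Expanding and collecting terms gives g(n) = 2n^3 + 3n^2 + 2n - 4.
Check: g(3) = 83. ✓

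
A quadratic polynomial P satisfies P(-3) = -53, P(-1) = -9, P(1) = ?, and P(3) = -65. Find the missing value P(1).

On equispaced nodes a degree-2 polynomial has vanishing third forward difference, so
  - P(-3) + 3·P(-1) - 3·P(1) + P(3) = 0.
Substituting the known values and solving for P(1):
  -3·P(1) = 39
  P(1) = -13.

-13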